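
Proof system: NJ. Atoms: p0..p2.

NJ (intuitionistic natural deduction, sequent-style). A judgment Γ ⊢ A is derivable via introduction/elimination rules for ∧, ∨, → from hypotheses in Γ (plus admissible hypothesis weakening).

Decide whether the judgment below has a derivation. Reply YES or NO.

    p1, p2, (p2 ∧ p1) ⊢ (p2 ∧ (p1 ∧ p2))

Proof tree:
[∧I] p1, p2, (p2 ∧ p1) ⊢ (p2 ∧ (p1 ∧ p2))
  [Ax] p2 ⊢ p2
  [∧I] p1, p2, (p2 ∧ p1) ⊢ (p1 ∧ p2)
    [Ax] p1 ⊢ p1
    [Wk] p2, (p2 ∧ p1) ⊢ p2
      [Ax] p2 ⊢ p2

Result: YES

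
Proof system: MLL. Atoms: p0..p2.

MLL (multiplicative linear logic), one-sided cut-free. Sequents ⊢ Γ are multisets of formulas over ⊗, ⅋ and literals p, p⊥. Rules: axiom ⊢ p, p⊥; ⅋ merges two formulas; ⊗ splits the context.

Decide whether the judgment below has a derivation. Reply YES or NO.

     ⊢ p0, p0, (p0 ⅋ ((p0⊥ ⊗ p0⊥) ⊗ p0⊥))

Derivation trace:
[⅋]  ⊢ p0, p0, (p0 ⅋ ((p0⊥ ⊗ p0⊥) ⊗ p0⊥))
  [⊗]  ⊢ p0, p0, p0, ((p0⊥ ⊗ p0⊥) ⊗ p0⊥)
    [⊗]  ⊢ p0, p0, (p0⊥ ⊗ p0⊥)
      [Ax]  ⊢ p0, p0⊥
      [Ax]  ⊢ p0, p0⊥
    [Ax]  ⊢ p0, p0⊥

Result: YES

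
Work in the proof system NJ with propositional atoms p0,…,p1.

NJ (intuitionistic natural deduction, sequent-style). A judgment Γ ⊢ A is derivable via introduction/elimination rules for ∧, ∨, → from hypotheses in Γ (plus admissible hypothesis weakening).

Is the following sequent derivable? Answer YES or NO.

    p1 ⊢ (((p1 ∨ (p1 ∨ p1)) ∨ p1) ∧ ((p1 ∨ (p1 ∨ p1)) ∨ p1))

Proof tree:
[∧I] p1 ⊢ (((p1 ∨ (p1 ∨ p1)) ∨ p1) ∧ ((p1 ∨ (p1 ∨ p1)) ∨ p1))
  [∨I₁] p1 ⊢ ((p1 ∨ (p1 ∨ p1)) ∨ p1)
    [∨I₂] p1 ⊢ (p1 ∨ (p1 ∨ p1))
      [∨I₁] p1 ⊢ (p1 ∨ p1)
        [Ax] p1 ⊢ p1
  [∨I₁] p1 ⊢ ((p1 ∨ (p1 ∨ p1)) ∨ p1)
    [∨I₂] p1 ⊢ (p1 ∨ (p1 ∨ p1))
      [∨I₁] p1 ⊢ (p1 ∨ p1)
        [Ax] p1 ⊢ p1

Result: YES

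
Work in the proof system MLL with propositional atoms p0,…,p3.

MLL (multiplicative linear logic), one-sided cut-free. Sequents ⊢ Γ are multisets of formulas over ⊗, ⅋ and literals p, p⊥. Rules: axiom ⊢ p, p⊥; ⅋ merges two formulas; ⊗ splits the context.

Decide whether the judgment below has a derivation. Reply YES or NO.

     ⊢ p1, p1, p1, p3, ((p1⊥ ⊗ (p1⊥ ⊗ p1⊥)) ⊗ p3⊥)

Derivation trace:
[⊗]  ⊢ p1, p1, p1, p3, ((p1⊥ ⊗ (p1⊥ ⊗ p1⊥)) ⊗ p3⊥)
  [⊗]  ⊢ p1, p1, p1, (p1⊥ ⊗ (p1⊥ ⊗ p1⊥))
    [Ax]  ⊢ p1, p1⊥
    [⊗]  ⊢ p1, p1, (p1⊥ ⊗ p1⊥)
      [Ax]  ⊢ p1, p1⊥
      [Ax]  ⊢ p1, p1⊥
  [Ax]  ⊢ p3, p3⊥

Result: YES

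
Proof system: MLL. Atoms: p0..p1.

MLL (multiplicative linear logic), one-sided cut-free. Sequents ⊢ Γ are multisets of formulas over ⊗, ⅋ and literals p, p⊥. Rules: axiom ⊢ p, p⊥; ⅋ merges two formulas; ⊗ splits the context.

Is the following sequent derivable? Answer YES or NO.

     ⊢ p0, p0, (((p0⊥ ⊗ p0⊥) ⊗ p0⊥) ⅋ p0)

Derivation (root first):
[⅋]  ⊢ p0, p0, (((p0⊥ ⊗ p0⊥) ⊗ p0⊥) ⅋ p0)
  [⊗]  ⊢ p0, p0, p0, ((p0⊥ ⊗ p0⊥) ⊗ p0⊥)
    [⊗]  ⊢ p0, p0, (p0⊥ ⊗ p0⊥)
      [Ax]  ⊢ p0, p0⊥
      [Ax]  ⊢ p0, p0⊥
    [Ax]  ⊢ p0, p0⊥

Result: YES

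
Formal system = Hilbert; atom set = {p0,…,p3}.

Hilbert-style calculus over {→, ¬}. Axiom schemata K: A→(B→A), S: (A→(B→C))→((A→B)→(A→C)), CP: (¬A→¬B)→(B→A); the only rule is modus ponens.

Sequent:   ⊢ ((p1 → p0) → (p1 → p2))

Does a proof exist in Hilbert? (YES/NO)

Truth-table refutation:
  v=0000: Γ:[] Δ:[((p1 → p0) → (p1 → p2))=T] refutes=False
  v=0001: Γ:[] Δ:[((p1 → p0) → (p1 → p2))=T] refutes=False
  v=0010: Γ:[] Δ:[((p1 → p0) → (p1 → p2))=T] refutes=False
  v=0011: Γ:[] Δ:[((p1 → p0) → (p1 → p2))=T] refutes=False
  v=0100: Γ:[] Δ:[((p1 → p0) → (p1 → p2))=T] refutes=False
  v=0101: Γ:[] Δ:[((p1 → p0) → (p1 → p2))=T] refutes=False
  v=0110: Γ:[] Δ:[((p1 → p0) → (p1 → p2))=T] refutes=False
  v=0111: Γ:[] Δ:[((p1 → p0) → (p1 → p2))=T] refutes=False
  v=1000: Γ:[] Δ:[((p1 → p0) → (p1 → p2))=T] refutes=False
  v=1001: Γ:[] Δ:[((p1 → p0) → (p1 → p2))=T] refutes=False
  v=1010: Γ:[] Δ:[((p1 → p0) → (p1 → p2))=T] refutes=False
  v=1011: Γ:[] Δ:[((p1 → p0) → (p1 → p2))=T] refutes=False
  v=1100: Γ:[] Δ:[((p1 → p0) → (p1 → p2))=F] refutes=True  ← countermodel

Result: NO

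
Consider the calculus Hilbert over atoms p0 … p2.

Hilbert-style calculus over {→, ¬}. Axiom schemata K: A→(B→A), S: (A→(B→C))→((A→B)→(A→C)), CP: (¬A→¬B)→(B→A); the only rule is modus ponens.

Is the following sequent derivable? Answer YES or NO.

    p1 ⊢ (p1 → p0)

Truth-table refutation:
  v=000: Γ:[p1=F] Δ:[(p1 → p0)=T] refutes=False
  v=001: Γ:[p1=F] Δ:[(p1 → p0)=T] refutes=False
  v=010: Γ:[p1=T] Δ:[(p1 → p0)=F] refutes=True  ← countermodel

Result: NO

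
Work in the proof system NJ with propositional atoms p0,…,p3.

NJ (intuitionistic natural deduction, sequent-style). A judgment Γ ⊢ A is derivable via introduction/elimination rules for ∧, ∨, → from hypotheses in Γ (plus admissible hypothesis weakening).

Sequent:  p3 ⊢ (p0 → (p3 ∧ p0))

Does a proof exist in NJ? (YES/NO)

Derivation trace:
[→I] p3 ⊢ (p0 → (p3 ∧ p0))
  [∧I] p3, p0 ⊢ (p3 ∧ p0)
    [Ax] p3 ⊢ p3
    [Ax] p0 ⊢ p0

Result: YES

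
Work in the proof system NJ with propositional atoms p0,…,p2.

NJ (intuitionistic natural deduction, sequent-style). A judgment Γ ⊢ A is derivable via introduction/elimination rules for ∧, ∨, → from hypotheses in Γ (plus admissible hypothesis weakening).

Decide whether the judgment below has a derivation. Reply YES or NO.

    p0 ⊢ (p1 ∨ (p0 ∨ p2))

Proof tree:
[∨I₂] p0 ⊢ (p1 ∨ (p0 ∨ p2))
  [∨I₁] p0 ⊢ (p0 ∨ p2)
    [Ax] p0 ⊢ p0

Result: YES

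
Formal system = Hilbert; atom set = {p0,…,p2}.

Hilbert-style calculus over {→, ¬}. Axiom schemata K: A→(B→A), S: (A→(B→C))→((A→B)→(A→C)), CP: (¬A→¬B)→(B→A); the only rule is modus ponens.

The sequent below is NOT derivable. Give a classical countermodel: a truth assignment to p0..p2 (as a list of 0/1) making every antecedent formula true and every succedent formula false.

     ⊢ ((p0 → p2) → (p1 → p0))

Truth-table refutation:
  v=000: Γ:[] Δ:[((p0 → p2) → (p1 → p0))=T] refutes=False
  v=001: Γ:[] Δ:[((p0 → p2) → (p1 → p0))=T] refutes=False
  v=010: Γ:[] Δ:[((p0 → p2) → (p1 → p0))=F] refutes=True  ← countermodel

Result: [0, 1, 0]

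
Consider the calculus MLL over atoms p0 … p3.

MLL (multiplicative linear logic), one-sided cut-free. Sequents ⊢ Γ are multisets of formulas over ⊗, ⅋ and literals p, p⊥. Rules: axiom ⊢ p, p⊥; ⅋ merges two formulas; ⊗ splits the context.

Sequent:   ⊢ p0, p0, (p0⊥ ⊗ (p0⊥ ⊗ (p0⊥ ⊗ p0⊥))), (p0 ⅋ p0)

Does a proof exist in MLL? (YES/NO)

Proof tree:
[⅋]  ⊢ p0, p0, (p0⊥ ⊗ (p0⊥ ⊗ (p0⊥ ⊗ p0⊥))), (p0 ⅋ p0)
  [⊗]  ⊢ p0, p0, p0, p0, (p0⊥ ⊗ (p0⊥ ⊗ (p0⊥ ⊗ p0⊥)))
    [Ax]  ⊢ p0, p0⊥
    [⊗]  ⊢ p0, p0, p0, (p0⊥ ⊗ (p0⊥ ⊗ p0⊥))
      [Ax]  ⊢ p0, p0⊥
      [⊗]  ⊢ p0, p0, (p0⊥ ⊗ p0⊥)
        [Ax]  ⊢ p0, p0⊥
        [Ax]  ⊢ p0, p0⊥

Result: YES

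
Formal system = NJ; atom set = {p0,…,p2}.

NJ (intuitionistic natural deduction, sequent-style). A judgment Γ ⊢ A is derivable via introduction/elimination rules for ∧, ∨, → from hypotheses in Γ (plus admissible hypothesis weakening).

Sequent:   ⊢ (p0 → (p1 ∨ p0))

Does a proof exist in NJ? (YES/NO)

Proof tree:
[→I]  ⊢ (p0 → (p1 ∨ p0))
  [∨I₂] p0 ⊢ (p1 ∨ p0)
    [Ax] p0 ⊢ p0

Result: YES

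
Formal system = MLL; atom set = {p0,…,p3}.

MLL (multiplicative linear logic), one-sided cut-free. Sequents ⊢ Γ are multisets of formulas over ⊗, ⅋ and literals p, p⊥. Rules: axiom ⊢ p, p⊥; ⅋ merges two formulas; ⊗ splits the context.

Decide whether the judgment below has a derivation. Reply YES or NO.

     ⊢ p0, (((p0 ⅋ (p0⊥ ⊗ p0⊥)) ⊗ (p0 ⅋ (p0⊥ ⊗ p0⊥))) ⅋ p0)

Derivation (root first):
[⅋]  ⊢ p0, (((p0 ⅋ (p0⊥ ⊗ p0⊥)) ⊗ (p0 ⅋ (p0⊥ ⊗ p0⊥))) ⅋ p0)
  [⊗]  ⊢ p0, p0, ((p0 ⅋ (p0⊥ ⊗ p0⊥)) ⊗ (p0 ⅋ (p0⊥ ⊗ p0⊥)))
    [⅋]  ⊢ p0, (p0 ⅋ (p0⊥ ⊗ p0⊥))
      [⊗]  ⊢ p0, p0, (p0⊥ ⊗ p0⊥)
        [Ax]  ⊢ p0, p0⊥
        [Ax]  ⊢ p0, p0⊥
    [⅋]  ⊢ p0, (p0 ⅋ (p0⊥ ⊗ p0⊥))
      [⊗]  ⊢ p0, p0, (p0⊥ ⊗ p0⊥)
        [Ax]  ⊢ p0, p0⊥
        [Ax]  ⊢ p0, p0⊥

Result: YES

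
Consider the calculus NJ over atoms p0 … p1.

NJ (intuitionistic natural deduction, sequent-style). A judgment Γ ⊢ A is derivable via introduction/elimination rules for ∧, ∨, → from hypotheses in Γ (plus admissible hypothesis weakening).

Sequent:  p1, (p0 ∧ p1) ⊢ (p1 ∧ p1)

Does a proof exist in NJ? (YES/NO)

Proof tree:
[Wk] p1, (p0 ∧ p1) ⊢ (p1 ∧ p1)
  [∧I] p1 ⊢ (p1 ∧ p1)
    [Ax] p1 ⊢ p1
    [Ax] p1 ⊢ p1

Result: YES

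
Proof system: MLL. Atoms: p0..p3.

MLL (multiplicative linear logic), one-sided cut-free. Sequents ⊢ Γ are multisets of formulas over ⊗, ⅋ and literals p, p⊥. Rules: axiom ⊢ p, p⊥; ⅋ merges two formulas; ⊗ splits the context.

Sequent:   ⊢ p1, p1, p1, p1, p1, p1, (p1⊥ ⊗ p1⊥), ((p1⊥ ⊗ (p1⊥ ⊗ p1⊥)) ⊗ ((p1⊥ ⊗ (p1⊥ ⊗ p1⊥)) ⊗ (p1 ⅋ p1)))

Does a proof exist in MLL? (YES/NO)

Proof tree:
[⊗]  ⊢ p1, p1, p1, p1, p1, p1, (p1⊥ ⊗ p1⊥), ((p1⊥ ⊗ (p1⊥ ⊗ p1⊥)) ⊗ ((p1⊥ ⊗ (p1⊥ ⊗ p1⊥)) ⊗ (p1 ⅋ p1)))
  [⊗]  ⊢ p1, p1, p1, (p1⊥ ⊗ (p1⊥ ⊗ p1⊥))
    [Ax]  ⊢ p1, p1⊥
    [⊗]  ⊢ p1, p1, (p1⊥ ⊗ p1⊥)
      [Ax]  ⊢ p1, p1⊥
      [Ax]  ⊢ p1, p1⊥
  [⊗]  ⊢ p1, p1, p1, (p1⊥ ⊗ p1⊥), ((p1⊥ ⊗ (p1⊥ ⊗ p1⊥)) ⊗ (p1 ⅋ p1))
    [⊗]  ⊢ p1, p1, p1, (p1⊥ ⊗ (p1⊥ ⊗ p1⊥))
      [Ax]  ⊢ p1, p1⊥
      [⊗]  ⊢ p1, p1, (p1⊥ ⊗ p1⊥)
        [Ax]  ⊢ p1, p1⊥
        [Ax]  ⊢ p1, p1⊥
    [⅋]  ⊢ (p1⊥ ⊗ p1⊥), (p1 ⅋ p1)
      [⊗]  ⊢ p1, p1, (p1⊥ ⊗ p1⊥)
        [Ax]  ⊢ p1, p1⊥
        [Ax]  ⊢ p1, p1⊥

Result: YES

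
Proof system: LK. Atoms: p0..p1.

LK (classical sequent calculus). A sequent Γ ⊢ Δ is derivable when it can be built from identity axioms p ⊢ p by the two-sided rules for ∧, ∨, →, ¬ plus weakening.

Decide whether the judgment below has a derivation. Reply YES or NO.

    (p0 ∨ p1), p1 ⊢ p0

Truth-table refutation:
  v=00: Γ:[(p0 ∨ p1)=F, p1=F] Δ:[p0=F] refutes=False
  v=01: Γ:[(p0 ∨ p1)=T, p1=T] Δ:[p0=F] refutes=True  ← countermodel

Result: NO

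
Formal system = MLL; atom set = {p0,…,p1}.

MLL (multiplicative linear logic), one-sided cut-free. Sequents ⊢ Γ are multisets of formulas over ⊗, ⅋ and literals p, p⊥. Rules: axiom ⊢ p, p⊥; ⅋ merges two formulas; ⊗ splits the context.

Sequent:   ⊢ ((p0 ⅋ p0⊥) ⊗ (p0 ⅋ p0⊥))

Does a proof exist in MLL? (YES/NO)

Proof tree:
[⊗]  ⊢ ((p0 ⅋ p0⊥) ⊗ (p0 ⅋ p0⊥))
  [⅋]  ⊢ (p0 ⅋ p0⊥)
    [Ax]  ⊢ p0, p0⊥
  [⅋]  ⊢ (p0 ⅋ p0⊥)
    [Ax]  ⊢ p0, p0⊥

Result: YES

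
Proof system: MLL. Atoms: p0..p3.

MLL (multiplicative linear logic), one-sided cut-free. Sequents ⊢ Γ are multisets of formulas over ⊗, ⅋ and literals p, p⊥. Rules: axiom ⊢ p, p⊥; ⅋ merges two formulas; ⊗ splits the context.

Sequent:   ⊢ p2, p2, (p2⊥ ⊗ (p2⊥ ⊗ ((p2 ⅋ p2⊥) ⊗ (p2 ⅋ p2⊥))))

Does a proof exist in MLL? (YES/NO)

Derivation trace:
[⊗]  ⊢ p2, p2, (p2⊥ ⊗ (p2⊥ ⊗ ((p2 ⅋ p2⊥) ⊗ (p2 ⅋ p2⊥))))
  [Ax]  ⊢ p2, p2⊥
  [⊗]  ⊢ p2, (p2⊥ ⊗ ((p2 ⅋ p2⊥) ⊗ (p2 ⅋ p2⊥)))
    [Ax]  ⊢ p2, p2⊥
    [⊗]  ⊢ ((p2 ⅋ p2⊥) ⊗ (p2 ⅋ p2⊥))
      [⅋]  ⊢ (p2 ⅋ p2⊥)
        [Ax]  ⊢ p2, p2⊥
      [⅋]  ⊢ (p2 ⅋ p2⊥)
        [Ax]  ⊢ p2, p2⊥

Result: YES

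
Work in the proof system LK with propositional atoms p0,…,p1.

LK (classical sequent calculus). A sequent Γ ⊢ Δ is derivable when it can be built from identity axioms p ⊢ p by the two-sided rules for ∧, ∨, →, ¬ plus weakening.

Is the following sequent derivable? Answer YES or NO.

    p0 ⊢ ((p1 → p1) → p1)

Enumerate valuations to refute Γ ⊢ Δ:
  v=00: Γ:[p0=F] Δ:[((p1 → p1) → p1)=F] refutes=False
  v=01: Γ:[p0=F] Δ:[((p1 → p1) → p1)=T] refutes=False
  v=10: Γ:[p0=T] Δ:[((p1 → p1) → p1)=F] refutes=True  ← countermodel

Result: NO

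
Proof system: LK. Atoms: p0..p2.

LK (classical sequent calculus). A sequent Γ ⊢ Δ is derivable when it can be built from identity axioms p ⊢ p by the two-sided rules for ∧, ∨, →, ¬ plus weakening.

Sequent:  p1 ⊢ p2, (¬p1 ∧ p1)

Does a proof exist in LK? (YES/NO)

Enumerate valuations to refute Γ ⊢ Δ:
  v=000: Γ:[p1=F] Δ:[p2=F, (¬p1 ∧ p1)=F] refutes=False
  v=001: Γ:[p1=F] Δ:[p2=T, (¬p1 ∧ p1)=F] refutes=False
  v=010: Γ:[p1=T] Δ:[p2=F, (¬p1 ∧ p1)=F] refutes=True  ← countermodel

Result: NO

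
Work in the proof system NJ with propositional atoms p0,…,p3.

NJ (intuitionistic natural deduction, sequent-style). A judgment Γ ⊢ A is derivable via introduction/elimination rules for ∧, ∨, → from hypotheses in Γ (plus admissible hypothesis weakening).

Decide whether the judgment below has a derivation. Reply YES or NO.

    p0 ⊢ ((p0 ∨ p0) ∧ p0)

Derivation trace:
[∧I] p0 ⊢ ((p0 ∨ p0) ∧ p0)
  [∨I₁] p0 ⊢ (p0 ∨ p0)
    [Ax] p0 ⊢ p0
  [Ax] p0 ⊢ p0

Result: YES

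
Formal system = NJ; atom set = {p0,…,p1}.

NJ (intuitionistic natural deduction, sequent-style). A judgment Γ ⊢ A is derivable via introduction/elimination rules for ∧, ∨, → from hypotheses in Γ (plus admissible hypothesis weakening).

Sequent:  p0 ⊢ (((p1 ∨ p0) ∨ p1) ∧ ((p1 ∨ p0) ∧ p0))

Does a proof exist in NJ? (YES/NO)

Derivation trace:
[∧I] p0 ⊢ (((p1 ∨ p0) ∨ p1) ∧ ((p1 ∨ p0) ∧ p0))
  [∨I₁] p0 ⊢ ((p1 ∨ p0) ∨ p1)
    [∨I₂] p0 ⊢ (p1 ∨ p0)
      [Ax] p0 ⊢ p0
  [∧I] p0 ⊢ ((p1 ∨ p0) ∧ p0)
    [∨I₂] p0 ⊢ (p1 ∨ p0)
      [Ax] p0 ⊢ p0
    [Ax] p0 ⊢ p0

Result: YES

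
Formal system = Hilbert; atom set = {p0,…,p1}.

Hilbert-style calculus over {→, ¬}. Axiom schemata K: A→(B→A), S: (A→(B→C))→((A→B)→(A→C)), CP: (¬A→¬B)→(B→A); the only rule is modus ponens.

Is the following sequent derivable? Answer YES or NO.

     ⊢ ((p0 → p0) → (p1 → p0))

Enumerate valuations to refute Γ ⊢ Δ:
  v=00: Γ:[] Δ:[((p0 → p0) → (p1 → p0))=T] refutes=False
  v=01: Γ:[] Δ:[((p0 → p0) → (p1 → p0))=F] refutes=True  ← countermodel

Result: NO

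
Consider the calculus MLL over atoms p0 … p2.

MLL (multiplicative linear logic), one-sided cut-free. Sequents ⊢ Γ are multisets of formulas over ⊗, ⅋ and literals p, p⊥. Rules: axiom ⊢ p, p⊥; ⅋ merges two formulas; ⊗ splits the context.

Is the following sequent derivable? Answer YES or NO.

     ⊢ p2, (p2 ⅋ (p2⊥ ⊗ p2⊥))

Derivation (root first):
[⅋]  ⊢ p2, (p2 ⅋ (p2⊥ ⊗ p2⊥))
  [⊗]  ⊢ p2, p2, (p2⊥ ⊗ p2⊥)
    [Ax]  ⊢ p2, p2⊥
    [Ax]  ⊢ p2, p2⊥

Result: YES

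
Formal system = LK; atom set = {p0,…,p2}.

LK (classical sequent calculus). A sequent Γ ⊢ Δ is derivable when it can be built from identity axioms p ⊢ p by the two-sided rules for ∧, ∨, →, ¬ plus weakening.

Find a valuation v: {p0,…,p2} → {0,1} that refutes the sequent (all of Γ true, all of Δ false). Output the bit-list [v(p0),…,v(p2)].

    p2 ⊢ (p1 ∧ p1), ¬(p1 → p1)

Search for a countermodel by truth-table:
  v=000: Γ:[p2=F] Δ:[(p1 ∧ p1)=F, ¬(p1 → p1)=F] refutes=False
  v=001: Γ:[p2=T] Δ:[(p1 ∧ p1)=F, ¬(p1 → p1)=F] refutes=True  ← countermodel

Result: [0, 0, 1]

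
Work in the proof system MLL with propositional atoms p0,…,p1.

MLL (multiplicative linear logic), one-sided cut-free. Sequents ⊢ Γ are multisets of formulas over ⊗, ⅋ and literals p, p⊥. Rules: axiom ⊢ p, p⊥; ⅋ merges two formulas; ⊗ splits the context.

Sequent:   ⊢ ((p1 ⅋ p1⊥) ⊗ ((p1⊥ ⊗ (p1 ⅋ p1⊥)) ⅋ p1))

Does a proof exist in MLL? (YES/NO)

Derivation trace:
[⊗]  ⊢ ((p1 ⅋ p1⊥) ⊗ ((p1⊥ ⊗ (p1 ⅋ p1⊥)) ⅋ p1))
  [⅋]  ⊢ (p1 ⅋ p1⊥)
    [Ax]  ⊢ p1, p1⊥
  [⅋]  ⊢ ((p1⊥ ⊗ (p1 ⅋ p1⊥)) ⅋ p1)
    [⊗]  ⊢ p1, (p1⊥ ⊗ (p1 ⅋ p1⊥))
      [Ax]  ⊢ p1, p1⊥
      [⅋]  ⊢ (p1 ⅋ p1⊥)
        [Ax]  ⊢ p1, p1⊥

Result: YES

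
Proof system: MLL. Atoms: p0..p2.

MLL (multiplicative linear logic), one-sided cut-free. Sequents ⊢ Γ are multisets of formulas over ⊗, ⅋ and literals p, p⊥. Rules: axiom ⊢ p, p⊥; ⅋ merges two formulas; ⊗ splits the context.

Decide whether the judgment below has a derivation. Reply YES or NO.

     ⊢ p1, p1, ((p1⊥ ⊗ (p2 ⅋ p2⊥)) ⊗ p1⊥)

Derivation (root first):
[⊗]  ⊢ p1, p1, ((p1⊥ ⊗ (p2 ⅋ p2⊥)) ⊗ p1⊥)
  [⊗]  ⊢ p1, (p1⊥ ⊗ (p2 ⅋ p2⊥))
    [Ax]  ⊢ p1, p1⊥
    [⅋]  ⊢ (p2 ⅋ p2⊥)
      [Ax]  ⊢ p2, p2⊥
  [Ax]  ⊢ p1, p1⊥

Result: YES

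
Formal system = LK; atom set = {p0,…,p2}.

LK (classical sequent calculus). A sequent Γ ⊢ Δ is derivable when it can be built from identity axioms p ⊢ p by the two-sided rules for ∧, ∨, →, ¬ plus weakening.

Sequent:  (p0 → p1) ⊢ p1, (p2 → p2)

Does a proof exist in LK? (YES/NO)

Proof tree:
[→L] (p0 → p1) ⊢ p1, (p2 → p2)
  [WR]  ⊢ (p2 → p2), p0
    [→R]  ⊢ (p2 → p2)
      [Ax] p2 ⊢ p2
  [Ax] p1 ⊢ p1

Result: YES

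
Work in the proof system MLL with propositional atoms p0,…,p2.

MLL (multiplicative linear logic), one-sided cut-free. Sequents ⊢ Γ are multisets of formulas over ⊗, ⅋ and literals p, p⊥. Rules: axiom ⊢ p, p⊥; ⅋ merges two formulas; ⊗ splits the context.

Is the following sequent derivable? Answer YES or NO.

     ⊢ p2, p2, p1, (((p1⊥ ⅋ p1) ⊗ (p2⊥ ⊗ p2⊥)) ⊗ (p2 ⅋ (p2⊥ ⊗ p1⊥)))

Derivation trace:
[⊗]  ⊢ p2, p2, p1, (((p1⊥ ⅋ p1) ⊗ (p2⊥ ⊗ p2⊥)) ⊗ (p2 ⅋ (p2⊥ ⊗ p1⊥)))
  [⊗]  ⊢ p2, p2, ((p1⊥ ⅋ p1) ⊗ (p2⊥ ⊗ p2⊥))
    [⅋]  ⊢ (p1⊥ ⅋ p1)
      [Ax]  ⊢ p1, p1⊥
    [⊗]  ⊢ p2, p2, (p2⊥ ⊗ p2⊥)
      [Ax]  ⊢ p2, p2⊥
      [Ax]  ⊢ p2, p2⊥
  [⅋]  ⊢ p1, (p2 ⅋ (p2⊥ ⊗ p1⊥))
    [⊗]  ⊢ p2, p1, (p2⊥ ⊗ p1⊥)
      [Ax]  ⊢ p2, p2⊥
      [Ax]  ⊢ p1, p1⊥

Result: YES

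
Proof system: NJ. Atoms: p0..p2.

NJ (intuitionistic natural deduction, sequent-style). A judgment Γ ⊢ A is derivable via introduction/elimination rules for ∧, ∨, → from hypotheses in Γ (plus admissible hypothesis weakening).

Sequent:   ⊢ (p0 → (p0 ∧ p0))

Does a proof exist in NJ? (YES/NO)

Derivation trace:
[→I]  ⊢ (p0 → (p0 ∧ p0))
  [∧I] p0 ⊢ (p0 ∧ p0)
    [Ax] p0 ⊢ p0
    [Ax] p0 ⊢ p0

Result: YES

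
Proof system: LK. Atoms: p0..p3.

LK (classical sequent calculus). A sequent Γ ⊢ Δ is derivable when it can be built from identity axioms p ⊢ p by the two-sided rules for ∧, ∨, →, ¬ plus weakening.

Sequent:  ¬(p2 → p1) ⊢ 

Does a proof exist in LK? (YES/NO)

Enumerate valuations to refute Γ ⊢ Δ:
  v=0000: Γ:[¬(p2 → p1)=F] Δ:[] refutes=False
  v=0001: Γ:[¬(p2 → p1)=F] Δ:[] refutes=False
  v=0010: Γ:[¬(p2 → p1)=T] Δ:[] refutes=True  ← countermodel

Result: NO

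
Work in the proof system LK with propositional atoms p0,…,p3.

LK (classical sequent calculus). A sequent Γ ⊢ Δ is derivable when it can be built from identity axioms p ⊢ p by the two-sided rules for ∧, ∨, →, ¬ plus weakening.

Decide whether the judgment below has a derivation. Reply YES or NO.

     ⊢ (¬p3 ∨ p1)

Truth-table refutation:
  v=0000: Γ:[] Δ:[(¬p3 ∨ p1)=T] refutes=False
  v=0001: Γ:[] Δ:[(¬p3 ∨ p1)=F] refutes=True  ← countermodel

Result: NO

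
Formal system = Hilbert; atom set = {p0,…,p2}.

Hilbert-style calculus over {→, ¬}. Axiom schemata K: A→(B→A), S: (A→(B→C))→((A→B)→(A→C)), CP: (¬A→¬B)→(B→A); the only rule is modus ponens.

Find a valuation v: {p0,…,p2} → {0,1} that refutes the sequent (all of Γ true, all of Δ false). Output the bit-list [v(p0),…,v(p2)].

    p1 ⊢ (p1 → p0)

Search for a countermodel by truth-table:
  v=000: Γ:[p1=F] Δ:[(p1 → p0)=T] refutes=False
  v=001: Γ:[p1=F] Δ:[(p1 → p0)=T] refutes=False
  v=010: Γ:[p1=T] Δ:[(p1 → p0)=F] refutes=True  ← countermodel

Result: [0, 1, 0]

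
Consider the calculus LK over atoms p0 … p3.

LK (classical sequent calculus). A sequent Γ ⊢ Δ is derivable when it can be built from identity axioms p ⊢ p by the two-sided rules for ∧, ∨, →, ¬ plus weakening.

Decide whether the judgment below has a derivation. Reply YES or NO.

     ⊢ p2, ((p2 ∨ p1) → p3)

Enumerate valuations to refute Γ ⊢ Δ:
  v=0000: Γ:[] Δ:[p2=F, ((p2 ∨ p1) → p3)=T] refutes=False
  v=0001: Γ:[] Δ:[p2=F, ((p2 ∨ p1) → p3)=T] refutes=False
  v=0010: Γ:[] Δ:[p2=T, ((p2 ∨ p1) → p3)=F] refutes=False
  v=0011: Γ:[] Δ:[p2=T, ((p2 ∨ p1) → p3)=T] refutes=False
  v=0100: Γ:[] Δ:[p2=F, ((p2 ∨ p1) → p3)=F] refutes=True  ← countermodel

Result: NO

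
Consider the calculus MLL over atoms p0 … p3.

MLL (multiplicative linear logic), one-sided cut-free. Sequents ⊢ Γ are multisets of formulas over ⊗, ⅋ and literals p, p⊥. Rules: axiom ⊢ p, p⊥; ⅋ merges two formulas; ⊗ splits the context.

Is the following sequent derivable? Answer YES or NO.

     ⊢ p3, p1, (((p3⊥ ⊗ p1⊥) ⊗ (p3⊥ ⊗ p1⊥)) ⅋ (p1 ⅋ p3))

Proof tree:
[⅋]  ⊢ p3, p1, (((p3⊥ ⊗ p1⊥) ⊗ (p3⊥ ⊗ p1⊥)) ⅋ (p1 ⅋ p3))
  [⅋]  ⊢ p3, p1, ((p3⊥ ⊗ p1⊥) ⊗ (p3⊥ ⊗ p1⊥)), (p1 ⅋ p3)
    [⊗]  ⊢ p3, p1, p3, p1, ((p3⊥ ⊗ p1⊥) ⊗ (p3⊥ ⊗ p1⊥))
      [⊗]  ⊢ p3, p1, (p3⊥ ⊗ p1⊥)
        [Ax]  ⊢ p3, p3⊥
        [Ax]  ⊢ p1, p1⊥
      [⊗]  ⊢ p3, p1, (p3⊥ ⊗ p1⊥)
        [Ax]  ⊢ p3, p3⊥
        [Ax]  ⊢ p1, p1⊥

Result: YES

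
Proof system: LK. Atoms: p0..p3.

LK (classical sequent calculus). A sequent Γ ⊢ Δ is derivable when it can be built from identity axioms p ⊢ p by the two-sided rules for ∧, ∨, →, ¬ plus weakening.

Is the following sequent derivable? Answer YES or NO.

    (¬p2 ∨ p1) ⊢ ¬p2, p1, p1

Derivation trace:
[WR] (¬p2 ∨ p1) ⊢ ¬p2, p1, p1
  [∨L] (¬p2 ∨ p1) ⊢ ¬p2, p1
    [¬R] ¬p2 ⊢ ¬p2
      [¬L] p2, ¬p2 ⊢ 
        [Ax] p2 ⊢ p2
    [Ax] p1 ⊢ p1

Result: YES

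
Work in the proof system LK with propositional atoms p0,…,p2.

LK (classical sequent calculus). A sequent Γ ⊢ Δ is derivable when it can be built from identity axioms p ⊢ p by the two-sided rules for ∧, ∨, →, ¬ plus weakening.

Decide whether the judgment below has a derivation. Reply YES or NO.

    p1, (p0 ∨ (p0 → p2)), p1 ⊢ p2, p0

Enumerate valuations to refute Γ ⊢ Δ:
  v=000: Γ:[p1=F, (p0 ∨ (p0 → p2))=T, p1=F] Δ:[p2=F, p0=F] refutes=False
  v=001: Γ:[p1=F, (p0 ∨ (p0 → p2))=T, p1=F] Δ:[p2=T, p0=F] refutes=False
  v=010: Γ:[p1=T, (p0 ∨ (p0 → p2))=T, p1=T] Δ:[p2=F, p0=F] refutes=True  ← countermodel

Result: NO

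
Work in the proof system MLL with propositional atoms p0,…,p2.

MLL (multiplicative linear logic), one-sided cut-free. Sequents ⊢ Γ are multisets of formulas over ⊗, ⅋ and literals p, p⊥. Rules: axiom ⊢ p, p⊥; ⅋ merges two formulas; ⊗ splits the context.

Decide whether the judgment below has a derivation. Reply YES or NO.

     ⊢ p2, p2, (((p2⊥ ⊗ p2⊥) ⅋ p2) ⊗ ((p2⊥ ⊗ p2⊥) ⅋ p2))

Proof tree:
[⊗]  ⊢ p2, p2, (((p2⊥ ⊗ p2⊥) ⅋ p2) ⊗ ((p2⊥ ⊗ p2⊥) ⅋ p2))
  [⅋]  ⊢ p2, ((p2⊥ ⊗ p2⊥) ⅋ p2)
    [⊗]  ⊢ p2, p2, (p2⊥ ⊗ p2⊥)
      [Ax]  ⊢ p2, p2⊥
      [Ax]  ⊢ p2, p2⊥
  [⅋]  ⊢ p2, ((p2⊥ ⊗ p2⊥) ⅋ p2)
    [⊗]  ⊢ p2, p2, (p2⊥ ⊗ p2⊥)
      [Ax]  ⊢ p2, p2⊥
      [Ax]  ⊢ p2, p2⊥

Result: YES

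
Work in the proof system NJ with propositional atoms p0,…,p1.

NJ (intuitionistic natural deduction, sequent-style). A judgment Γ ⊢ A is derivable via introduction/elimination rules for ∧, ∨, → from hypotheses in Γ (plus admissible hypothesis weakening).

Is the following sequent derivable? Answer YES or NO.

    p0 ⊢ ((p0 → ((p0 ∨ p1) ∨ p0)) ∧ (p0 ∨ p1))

Derivation (root first):
[∧I] p0 ⊢ ((p0 → ((p0 ∨ p1) ∨ p0)) ∧ (p0 ∨ p1))
  [→I]  ⊢ (p0 → ((p0 ∨ p1) ∨ p0))
    [∨I₁] p0 ⊢ ((p0 ∨ p1) ∨ p0)
      [∨I₁] p0 ⊢ (p0 ∨ p1)
        [Ax] p0 ⊢ p0
  [∨I₁] p0 ⊢ (p0 ∨ p1)
    [Ax] p0 ⊢ p0

Result: YES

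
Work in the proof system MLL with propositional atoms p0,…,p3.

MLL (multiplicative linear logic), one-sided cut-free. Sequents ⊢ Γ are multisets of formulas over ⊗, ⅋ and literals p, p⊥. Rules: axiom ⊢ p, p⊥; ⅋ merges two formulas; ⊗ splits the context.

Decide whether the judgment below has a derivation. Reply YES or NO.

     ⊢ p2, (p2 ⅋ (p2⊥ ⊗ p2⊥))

Proof tree:
[⅋]  ⊢ p2, (p2 ⅋ (p2⊥ ⊗ p2⊥))
  [⊗]  ⊢ p2, p2, (p2⊥ ⊗ p2⊥)
    [Ax]  ⊢ p2, p2⊥
    [Ax]  ⊢ p2, p2⊥

Result: YES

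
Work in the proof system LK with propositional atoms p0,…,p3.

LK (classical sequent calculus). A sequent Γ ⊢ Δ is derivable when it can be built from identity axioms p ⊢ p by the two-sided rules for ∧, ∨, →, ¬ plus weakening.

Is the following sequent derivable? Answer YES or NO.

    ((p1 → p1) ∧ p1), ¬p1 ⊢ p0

Proof tree:
[¬L] ((p1 → p1) ∧ p1), ¬p1 ⊢ p0
  [∧L] ((p1 → p1) ∧ p1) ⊢ p1, p0
    [→L] p1, (p1 → p1) ⊢ p1, p0
      [Ax] p1 ⊢ p1
      [WR] p1 ⊢ p1, p0
        [Ax] p1 ⊢ p1

Result: YES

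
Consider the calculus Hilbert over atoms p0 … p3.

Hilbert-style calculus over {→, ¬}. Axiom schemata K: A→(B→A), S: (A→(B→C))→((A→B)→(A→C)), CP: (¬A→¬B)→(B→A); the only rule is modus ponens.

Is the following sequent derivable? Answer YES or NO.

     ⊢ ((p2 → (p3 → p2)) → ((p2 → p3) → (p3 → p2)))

Search for a countermodel by truth-table:
  v=0000: Γ:[] Δ:[((p2 → (p3 → p2)) → ((p2 → p3) → (p3 → p2)))=T] refutes=False
  v=0001: Γ:[] Δ:[((p2 → (p3 → p2)) → ((p2 → p3) → (p3 → p2)))=F] refutes=True  ← countermodel

Result: NO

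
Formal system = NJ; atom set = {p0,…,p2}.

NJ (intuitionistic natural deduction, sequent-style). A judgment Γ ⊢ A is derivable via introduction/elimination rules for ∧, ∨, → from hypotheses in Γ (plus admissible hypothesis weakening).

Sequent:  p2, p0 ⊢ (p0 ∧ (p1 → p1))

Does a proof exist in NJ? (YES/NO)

Proof tree:
[∧I] p2, p0 ⊢ (p0 ∧ (p1 → p1))
  [Wk] p0, p2 ⊢ p0
    [Ax] p0 ⊢ p0
  [→I]  ⊢ (p1 → p1)
    [Ax] p1 ⊢ p1

Result: YES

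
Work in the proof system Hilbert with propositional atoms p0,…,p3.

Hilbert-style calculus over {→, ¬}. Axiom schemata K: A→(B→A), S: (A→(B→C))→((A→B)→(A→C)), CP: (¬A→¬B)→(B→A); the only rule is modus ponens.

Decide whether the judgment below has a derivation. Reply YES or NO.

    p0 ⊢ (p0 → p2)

Search for a countermodel by truth-table:
  v=0000: Γ:[p0=F] Δ:[(p0 → p2)=T] refutes=False
  v=0001: Γ:[p0=F] Δ:[(p0 → p2)=T] refutes=False
  v=0010: Γ:[p0=F] Δ:[(p0 → p2)=T] refutes=False
  v=0011: Γ:[p0=F] Δ:[(p0 → p2)=T] refutes=False
  v=0100: Γ:[p0=F] Δ:[(p0 → p2)=T] refutes=False
  v=0101: Γ:[p0=F] Δ:[(p0 → p2)=T] refutes=False
  v=0110: Γ:[p0=F] Δ:[(p0 → p2)=T] refutes=False
  v=0111: Γ:[p0=F] Δ:[(p0 → p2)=T] refutes=False
  v=1000: Γ:[p0=T] Δ:[(p0 → p2)=F] refutes=True  ← countermodel

Result: NO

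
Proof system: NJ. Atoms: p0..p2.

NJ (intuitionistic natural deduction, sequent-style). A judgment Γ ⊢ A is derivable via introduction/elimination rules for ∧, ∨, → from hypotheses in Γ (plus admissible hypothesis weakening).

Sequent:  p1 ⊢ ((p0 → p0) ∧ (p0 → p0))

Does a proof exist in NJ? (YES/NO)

Derivation (root first):
[∧I] p1 ⊢ ((p0 → p0) ∧ (p0 → p0))
  [→I] p1 ⊢ (p0 → p0)
    [Wk] p0, p1 ⊢ p0
      [Ax] p0 ⊢ p0
  [→I] p1 ⊢ (p0 → p0)
    [Wk] p0, p1 ⊢ p0
      [Ax] p0 ⊢ p0

Result: YES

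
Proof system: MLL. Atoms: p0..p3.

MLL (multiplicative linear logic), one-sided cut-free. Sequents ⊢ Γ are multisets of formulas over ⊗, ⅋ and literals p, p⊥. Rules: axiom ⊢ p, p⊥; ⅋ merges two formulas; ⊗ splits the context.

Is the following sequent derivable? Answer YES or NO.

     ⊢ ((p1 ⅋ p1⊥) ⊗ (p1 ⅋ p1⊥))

Proof tree:
[⊗]  ⊢ ((p1 ⅋ p1⊥) ⊗ (p1 ⅋ p1⊥))
  [⅋]  ⊢ (p1 ⅋ p1⊥)
    [Ax]  ⊢ p1, p1⊥
  [⅋]  ⊢ (p1 ⅋ p1⊥)
    [Ax]  ⊢ p1, p1⊥

Result: YES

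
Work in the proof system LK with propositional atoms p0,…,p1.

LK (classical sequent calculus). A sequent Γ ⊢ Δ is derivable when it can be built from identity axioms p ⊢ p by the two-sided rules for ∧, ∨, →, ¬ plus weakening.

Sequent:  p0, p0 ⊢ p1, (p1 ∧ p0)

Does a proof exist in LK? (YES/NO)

Truth-table refutation:
  v=00: Γ:[p0=F, p0=F] Δ:[p1=F, (p1 ∧ p0)=F] refutes=False
  v=01: Γ:[p0=F, p0=F] Δ:[p1=T, (p1 ∧ p0)=F] refutes=False
  v=10: Γ:[p0=T, p0=T] Δ:[p1=F, (p1 ∧ p0)=F] refutes=True  ← countermodel

Result: NO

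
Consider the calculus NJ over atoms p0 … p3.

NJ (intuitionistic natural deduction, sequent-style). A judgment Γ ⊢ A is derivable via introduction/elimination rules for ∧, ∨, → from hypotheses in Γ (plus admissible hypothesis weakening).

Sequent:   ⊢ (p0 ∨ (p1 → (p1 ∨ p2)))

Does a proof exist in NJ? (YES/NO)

Derivation (root first):
[∨I₂]  ⊢ (p0 ∨ (p1 → (p1 ∨ p2)))
  [→I]  ⊢ (p1 → (p1 ∨ p2))
    [∨I₁] p1 ⊢ (p1 ∨ p2)
      [Ax] p1 ⊢ p1

Result: YES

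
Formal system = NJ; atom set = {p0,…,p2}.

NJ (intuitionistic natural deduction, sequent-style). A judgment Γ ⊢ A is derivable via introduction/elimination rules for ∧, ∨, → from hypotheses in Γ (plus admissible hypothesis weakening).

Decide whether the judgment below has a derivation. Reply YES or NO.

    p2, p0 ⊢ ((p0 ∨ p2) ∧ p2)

Proof tree:
[∧I] p2, p0 ⊢ ((p0 ∨ p2) ∧ p2)
  [∨I₁] p0 ⊢ (p0 ∨ p2)
    [Ax] p0 ⊢ p0
  [Ax] p2 ⊢ p2

Result: YES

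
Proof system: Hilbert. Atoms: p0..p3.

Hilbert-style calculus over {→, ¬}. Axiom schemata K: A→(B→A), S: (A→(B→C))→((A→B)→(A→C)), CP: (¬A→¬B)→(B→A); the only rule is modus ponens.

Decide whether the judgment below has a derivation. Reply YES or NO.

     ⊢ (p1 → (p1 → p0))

Search for a countermodel by truth-table:
  v=0000: Γ:[] Δ:[(p1 → (p1 → p0))=T] refutes=False
  v=0001: Γ:[] Δ:[(p1 → (p1 → p0))=T] refutes=False
  v=0010: Γ:[] Δ:[(p1 → (p1 → p0))=T] refutes=False
  v=0011: Γ:[] Δ:[(p1 → (p1 → p0))=T] refutes=False
  v=0100: Γ:[] Δ:[(p1 → (p1 → p0))=F] refutes=True  ← countermodel

Result: NO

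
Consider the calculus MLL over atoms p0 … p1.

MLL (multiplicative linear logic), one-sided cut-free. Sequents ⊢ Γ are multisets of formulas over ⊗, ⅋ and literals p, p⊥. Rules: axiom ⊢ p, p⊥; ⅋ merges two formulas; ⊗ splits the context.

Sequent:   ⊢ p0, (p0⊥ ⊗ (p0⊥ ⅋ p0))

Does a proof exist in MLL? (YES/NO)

Derivation (root first):
[⊗]  ⊢ p0, (p0⊥ ⊗ (p0⊥ ⅋ p0))
  [Ax]  ⊢ p0, p0⊥
  [⅋]  ⊢ (p0⊥ ⅋ p0)
    [Ax]  ⊢ p0, p0⊥

Result: YES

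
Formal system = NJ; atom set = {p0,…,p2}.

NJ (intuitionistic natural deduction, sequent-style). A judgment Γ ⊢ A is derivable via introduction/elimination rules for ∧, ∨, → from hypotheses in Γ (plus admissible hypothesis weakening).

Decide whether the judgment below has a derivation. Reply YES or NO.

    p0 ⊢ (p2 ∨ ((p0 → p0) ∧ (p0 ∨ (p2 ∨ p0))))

Derivation (root first):
[∨I₂] p0 ⊢ (p2 ∨ ((p0 → p0) ∧ (p0 ∨ (p2 ∨ p0))))
  [∧I] p0 ⊢ ((p0 → p0) ∧ (p0 ∨ (p2 ∨ p0)))
    [→I]  ⊢ (p0 → p0)
      [Ax] p0 ⊢ p0
    [∨I₂] p0 ⊢ (p0 ∨ (p2 ∨ p0))
      [∨I₂] p0 ⊢ (p2 ∨ p0)
        [Ax] p0 ⊢ p0

Result: YES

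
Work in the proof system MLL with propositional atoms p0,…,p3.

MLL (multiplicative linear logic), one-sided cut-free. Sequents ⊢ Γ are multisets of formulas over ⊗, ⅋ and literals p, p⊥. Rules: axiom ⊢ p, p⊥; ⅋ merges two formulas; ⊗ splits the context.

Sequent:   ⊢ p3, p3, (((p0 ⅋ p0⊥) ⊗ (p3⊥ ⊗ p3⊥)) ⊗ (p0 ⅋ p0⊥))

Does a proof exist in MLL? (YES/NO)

Proof tree:
[⊗]  ⊢ p3, p3, (((p0 ⅋ p0⊥) ⊗ (p3⊥ ⊗ p3⊥)) ⊗ (p0 ⅋ p0⊥))
  [⊗]  ⊢ p3, p3, ((p0 ⅋ p0⊥) ⊗ (p3⊥ ⊗ p3⊥))
    [⅋]  ⊢ (p0 ⅋ p0⊥)
      [Ax]  ⊢ p0, p0⊥
    [⊗]  ⊢ p3, p3, (p3⊥ ⊗ p3⊥)
      [Ax]  ⊢ p3, p3⊥
      [Ax]  ⊢ p3, p3⊥
  [⅋]  ⊢ (p0 ⅋ p0⊥)
    [Ax]  ⊢ p0, p0⊥

Result: YES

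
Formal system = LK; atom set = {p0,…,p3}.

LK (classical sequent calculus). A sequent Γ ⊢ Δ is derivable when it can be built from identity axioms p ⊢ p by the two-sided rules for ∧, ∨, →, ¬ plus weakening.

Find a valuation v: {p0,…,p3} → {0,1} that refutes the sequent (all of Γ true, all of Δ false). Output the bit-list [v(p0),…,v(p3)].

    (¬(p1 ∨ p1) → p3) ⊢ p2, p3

Truth-table refutation:
  v=0000: Γ:[(¬(p1 ∨ p1) → p3)=F] Δ:[p2=F, p3=F] refutes=False
  v=0001: Γ:[(¬(p1 ∨ p1) → p3)=T] Δ:[p2=F, p3=T] refutes=False
  v=0010: Γ:[(¬(p1 ∨ p1) → p3)=F] Δ:[p2=T, p3=F] refutes=False
  v=0011: Γ:[(¬(p1 ∨ p1) → p3)=T] Δ:[p2=T, p3=T] refutes=False
  v=0100: Γ:[(¬(p1 ∨ p1) → p3)=T] Δ:[p2=F, p3=F] refutes=True  ← countermodel

Result: [0, 1, 0, 0]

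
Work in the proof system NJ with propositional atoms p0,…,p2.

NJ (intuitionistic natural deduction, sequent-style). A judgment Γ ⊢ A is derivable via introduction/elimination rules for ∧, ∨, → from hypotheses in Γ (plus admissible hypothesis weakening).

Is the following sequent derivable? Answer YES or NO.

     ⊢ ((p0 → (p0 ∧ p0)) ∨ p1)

Derivation trace:
[∨I₁]  ⊢ ((p0 → (p0 ∧ p0)) ∨ p1)
  [→I]  ⊢ (p0 → (p0 ∧ p0))
    [∧I] p0 ⊢ (p0 ∧ p0)
      [Ax] p0 ⊢ p0
      [Ax] p0 ⊢ p0

Result: YES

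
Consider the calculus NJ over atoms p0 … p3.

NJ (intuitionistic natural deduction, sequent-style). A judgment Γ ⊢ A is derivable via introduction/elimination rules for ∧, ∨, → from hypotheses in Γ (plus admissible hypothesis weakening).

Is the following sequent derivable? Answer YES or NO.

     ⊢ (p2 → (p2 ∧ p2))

Derivation trace:
[→I]  ⊢ (p2 → (p2 ∧ p2))
  [∧I] p2 ⊢ (p2 ∧ p2)
    [Ax] p2 ⊢ p2
    [Ax] p2 ⊢ p2

Result: YES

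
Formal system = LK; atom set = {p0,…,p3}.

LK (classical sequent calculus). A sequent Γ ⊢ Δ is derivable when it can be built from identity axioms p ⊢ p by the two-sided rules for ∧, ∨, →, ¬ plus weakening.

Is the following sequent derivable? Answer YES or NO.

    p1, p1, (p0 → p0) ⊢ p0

Enumerate valuations to refute Γ ⊢ Δ:
  v=0000: Γ:[p1=F, p1=F, (p0 → p0)=T] Δ:[p0=F] refutes=False
  v=0001: Γ:[p1=F, p1=F, (p0 → p0)=T] Δ:[p0=F] refutes=False
  v=0010: Γ:[p1=F, p1=F, (p0 → p0)=T] Δ:[p0=F] refutes=False
  v=0011: Γ:[p1=F, p1=F, (p0 → p0)=T] Δ:[p0=F] refutes=False
  v=0100: Γ:[p1=T, p1=T, (p0 → p0)=T] Δ:[p0=F] refutes=True  ← countermodel

Result: NO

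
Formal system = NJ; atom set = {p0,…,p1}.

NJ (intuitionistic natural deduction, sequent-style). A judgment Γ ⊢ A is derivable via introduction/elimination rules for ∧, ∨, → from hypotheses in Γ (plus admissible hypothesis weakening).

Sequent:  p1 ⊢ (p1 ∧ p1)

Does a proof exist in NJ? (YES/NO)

Proof tree:
[∧I] p1 ⊢ (p1 ∧ p1)
  [Wk] p1, p1 ⊢ p1
    [Ax] p1 ⊢ p1
  [Ax] p1 ⊢ p1

Result: YES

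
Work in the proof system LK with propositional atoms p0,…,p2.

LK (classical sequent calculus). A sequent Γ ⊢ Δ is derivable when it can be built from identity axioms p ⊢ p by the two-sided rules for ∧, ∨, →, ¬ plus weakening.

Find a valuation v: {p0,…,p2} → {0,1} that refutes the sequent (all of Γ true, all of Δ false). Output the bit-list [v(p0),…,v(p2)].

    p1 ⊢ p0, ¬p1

Search for a countermodel by truth-table:
  v=000: Γ:[p1=F] Δ:[p0=F, ¬p1=T] refutes=False
  v=001: Γ:[p1=F] Δ:[p0=F, ¬p1=T] refutes=False
  v=010: Γ:[p1=T] Δ:[p0=F, ¬p1=F] refutes=True  ← countermodel

Result: [0, 1, 0]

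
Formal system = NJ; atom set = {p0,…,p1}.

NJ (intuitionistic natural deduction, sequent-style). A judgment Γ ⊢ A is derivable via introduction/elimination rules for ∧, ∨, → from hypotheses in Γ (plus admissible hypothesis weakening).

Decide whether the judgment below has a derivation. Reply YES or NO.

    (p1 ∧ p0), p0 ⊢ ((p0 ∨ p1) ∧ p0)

Proof tree:
[∧I] (p1 ∧ p0), p0 ⊢ ((p0 ∨ p1) ∧ p0)
  [Wk] p0, (p1 ∧ p0) ⊢ (p0 ∨ p1)
    [∨I₁] p0 ⊢ (p0 ∨ p1)
      [Ax] p0 ⊢ p0
  [Ax] p0 ⊢ p0

Result: YES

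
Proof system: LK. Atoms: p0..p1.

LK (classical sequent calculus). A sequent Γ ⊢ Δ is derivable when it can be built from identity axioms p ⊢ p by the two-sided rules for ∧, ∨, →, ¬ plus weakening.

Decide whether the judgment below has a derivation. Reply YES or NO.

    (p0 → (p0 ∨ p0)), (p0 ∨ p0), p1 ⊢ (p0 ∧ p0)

Derivation trace:
[WL] (p0 → (p0 ∨ p0)), (p0 ∨ p0), p1 ⊢ (p0 ∧ p0)
  [∧R] (p0 → (p0 ∨ p0)), (p0 ∨ p0) ⊢ (p0 ∧ p0)
    [∨L] (p0 ∨ p0) ⊢ p0
      [Ax] p0 ⊢ p0
      [Ax] p0 ⊢ p0
    [→L] (p0 ∨ p0), (p0 → (p0 ∨ p0)) ⊢ p0
      [∨L] (p0 ∨ p0) ⊢ p0
        [Ax] p0 ⊢ p0
        [Ax] p0 ⊢ p0
      [∨L] (p0 ∨ p0) ⊢ p0
        [Ax] p0 ⊢ p0
        [Ax] p0 ⊢ p0

Result: YES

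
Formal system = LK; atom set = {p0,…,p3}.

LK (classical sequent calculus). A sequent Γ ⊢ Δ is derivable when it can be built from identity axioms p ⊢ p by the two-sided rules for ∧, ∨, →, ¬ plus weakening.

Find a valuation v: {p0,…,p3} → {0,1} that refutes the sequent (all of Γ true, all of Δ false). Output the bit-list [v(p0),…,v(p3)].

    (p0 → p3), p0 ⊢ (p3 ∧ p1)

Search for a countermodel by truth-table:
  v=0000: Γ:[(p0 → p3)=T, p0=F] Δ:[(p3 ∧ p1)=F] refutes=False
  v=0001: Γ:[(p0 → p3)=T, p0=F] Δ:[(p3 ∧ p1)=F] refutes=False
  v=0010: Γ:[(p0 → p3)=T, p0=F] Δ:[(p3 ∧ p1)=F] refutes=False
  v=0011: Γ:[(p0 → p3)=T, p0=F] Δ:[(p3 ∧ p1)=F] refutes=False
  v=0100: Γ:[(p0 → p3)=T, p0=F] Δ:[(p3 ∧ p1)=F] refutes=False
  v=0101: Γ:[(p0 → p3)=T, p0=F] Δ:[(p3 ∧ p1)=T] refutes=False
  v=0110: Γ:[(p0 → p3)=T, p0=F] Δ:[(p3 ∧ p1)=F] refutes=False
  v=0111: Γ:[(p0 → p3)=T, p0=F] Δ:[(p3 ∧ p1)=T] refutes=False
  v=1000: Γ:[(p0 → p3)=F, p0=T] Δ:[(p3 ∧ p1)=F] refutes=False
  v=1001: Γ:[(p0 → p3)=T, p0=T] Δ:[(p3 ∧ p1)=F] refutes=True  ← countermodel

Result: [1, 0, 0, 1]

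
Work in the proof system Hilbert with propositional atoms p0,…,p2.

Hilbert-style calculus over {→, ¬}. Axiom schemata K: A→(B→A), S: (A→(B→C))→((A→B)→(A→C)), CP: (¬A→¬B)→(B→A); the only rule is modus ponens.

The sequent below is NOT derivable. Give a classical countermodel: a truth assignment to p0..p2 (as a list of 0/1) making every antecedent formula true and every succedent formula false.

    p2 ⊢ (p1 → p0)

Enumerate valuations to refute Γ ⊢ Δ:
  v=000: Γ:[p2=F] Δ:[(p1 → p0)=T] refutes=False
  v=001: Γ:[p2=T] Δ:[(p1 → p0)=T] refutes=False
  v=010: Γ:[p2=F] Δ:[(p1 → p0)=F] refutes=False
  v=011: Γ:[p2=T] Δ:[(p1 → p0)=F] refutes=True  ← countermodel

Result: [0, 1, 1]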